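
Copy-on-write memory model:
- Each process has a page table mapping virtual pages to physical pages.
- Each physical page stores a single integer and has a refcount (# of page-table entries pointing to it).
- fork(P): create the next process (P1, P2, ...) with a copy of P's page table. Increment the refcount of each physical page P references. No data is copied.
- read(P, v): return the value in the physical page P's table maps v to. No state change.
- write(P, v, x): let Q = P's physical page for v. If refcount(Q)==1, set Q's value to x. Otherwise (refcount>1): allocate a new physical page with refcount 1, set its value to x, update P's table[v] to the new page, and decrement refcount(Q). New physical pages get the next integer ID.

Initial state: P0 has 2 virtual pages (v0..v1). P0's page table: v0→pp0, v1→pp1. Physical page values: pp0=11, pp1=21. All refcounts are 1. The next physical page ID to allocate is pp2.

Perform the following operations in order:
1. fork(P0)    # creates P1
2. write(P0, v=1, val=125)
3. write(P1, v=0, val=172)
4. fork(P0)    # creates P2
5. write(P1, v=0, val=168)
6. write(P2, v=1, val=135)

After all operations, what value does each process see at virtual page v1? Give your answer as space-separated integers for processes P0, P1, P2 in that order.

Answer: 125 21 135

Derivation:
Op 1: fork(P0) -> P1. 2 ppages; refcounts: pp0:2 pp1:2
Op 2: write(P0, v1, 125). refcount(pp1)=2>1 -> COPY to pp2. 3 ppages; refcounts: pp0:2 pp1:1 pp2:1
Op 3: write(P1, v0, 172). refcount(pp0)=2>1 -> COPY to pp3. 4 ppages; refcounts: pp0:1 pp1:1 pp2:1 pp3:1
Op 4: fork(P0) -> P2. 4 ppages; refcounts: pp0:2 pp1:1 pp2:2 pp3:1
Op 5: write(P1, v0, 168). refcount(pp3)=1 -> write in place. 4 ppages; refcounts: pp0:2 pp1:1 pp2:2 pp3:1
Op 6: write(P2, v1, 135). refcount(pp2)=2>1 -> COPY to pp4. 5 ppages; refcounts: pp0:2 pp1:1 pp2:1 pp3:1 pp4:1
P0: v1 -> pp2 = 125
P1: v1 -> pp1 = 21
P2: v1 -> pp4 = 135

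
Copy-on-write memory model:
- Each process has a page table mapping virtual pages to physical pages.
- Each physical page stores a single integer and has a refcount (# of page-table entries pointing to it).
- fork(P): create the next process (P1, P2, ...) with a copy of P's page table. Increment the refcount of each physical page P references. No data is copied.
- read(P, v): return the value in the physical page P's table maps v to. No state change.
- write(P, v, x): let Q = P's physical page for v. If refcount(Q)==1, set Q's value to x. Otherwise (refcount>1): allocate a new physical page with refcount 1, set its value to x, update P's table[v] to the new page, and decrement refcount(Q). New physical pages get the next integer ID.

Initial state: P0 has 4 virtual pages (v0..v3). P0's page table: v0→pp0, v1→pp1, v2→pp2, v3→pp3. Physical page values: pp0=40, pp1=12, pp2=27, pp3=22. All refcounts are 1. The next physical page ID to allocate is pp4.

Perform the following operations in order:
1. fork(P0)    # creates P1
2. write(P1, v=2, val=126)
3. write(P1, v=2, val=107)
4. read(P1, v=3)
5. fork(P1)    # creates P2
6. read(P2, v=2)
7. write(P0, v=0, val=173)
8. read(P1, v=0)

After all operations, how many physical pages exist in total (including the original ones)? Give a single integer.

Answer: 6

Derivation:
Op 1: fork(P0) -> P1. 4 ppages; refcounts: pp0:2 pp1:2 pp2:2 pp3:2
Op 2: write(P1, v2, 126). refcount(pp2)=2>1 -> COPY to pp4. 5 ppages; refcounts: pp0:2 pp1:2 pp2:1 pp3:2 pp4:1
Op 3: write(P1, v2, 107). refcount(pp4)=1 -> write in place. 5 ppages; refcounts: pp0:2 pp1:2 pp2:1 pp3:2 pp4:1
Op 4: read(P1, v3) -> 22. No state change.
Op 5: fork(P1) -> P2. 5 ppages; refcounts: pp0:3 pp1:3 pp2:1 pp3:3 pp4:2
Op 6: read(P2, v2) -> 107. No state change.
Op 7: write(P0, v0, 173). refcount(pp0)=3>1 -> COPY to pp5. 6 ppages; refcounts: pp0:2 pp1:3 pp2:1 pp3:3 pp4:2 pp5:1
Op 8: read(P1, v0) -> 40. No state change.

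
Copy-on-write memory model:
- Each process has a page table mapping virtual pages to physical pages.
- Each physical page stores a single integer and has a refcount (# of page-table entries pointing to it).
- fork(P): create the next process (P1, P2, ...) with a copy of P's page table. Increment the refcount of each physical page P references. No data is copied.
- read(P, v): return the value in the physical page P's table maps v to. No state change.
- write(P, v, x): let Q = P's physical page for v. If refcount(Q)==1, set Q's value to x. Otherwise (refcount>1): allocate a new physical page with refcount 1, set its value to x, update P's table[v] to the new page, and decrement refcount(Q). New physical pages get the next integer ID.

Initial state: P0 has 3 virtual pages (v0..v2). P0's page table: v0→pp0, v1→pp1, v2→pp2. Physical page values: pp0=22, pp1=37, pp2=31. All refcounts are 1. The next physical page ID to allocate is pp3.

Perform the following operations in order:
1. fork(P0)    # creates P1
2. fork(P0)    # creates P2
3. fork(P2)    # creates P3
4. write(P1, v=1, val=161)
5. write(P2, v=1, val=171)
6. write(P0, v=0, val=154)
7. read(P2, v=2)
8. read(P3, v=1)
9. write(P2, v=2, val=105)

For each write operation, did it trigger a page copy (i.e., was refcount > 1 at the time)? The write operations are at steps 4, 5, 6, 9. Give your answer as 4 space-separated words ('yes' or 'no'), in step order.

Op 1: fork(P0) -> P1. 3 ppages; refcounts: pp0:2 pp1:2 pp2:2
Op 2: fork(P0) -> P2. 3 ppages; refcounts: pp0:3 pp1:3 pp2:3
Op 3: fork(P2) -> P3. 3 ppages; refcounts: pp0:4 pp1:4 pp2:4
Op 4: write(P1, v1, 161). refcount(pp1)=4>1 -> COPY to pp3. 4 ppages; refcounts: pp0:4 pp1:3 pp2:4 pp3:1
Op 5: write(P2, v1, 171). refcount(pp1)=3>1 -> COPY to pp4. 5 ppages; refcounts: pp0:4 pp1:2 pp2:4 pp3:1 pp4:1
Op 6: write(P0, v0, 154). refcount(pp0)=4>1 -> COPY to pp5. 6 ppages; refcounts: pp0:3 pp1:2 pp2:4 pp3:1 pp4:1 pp5:1
Op 7: read(P2, v2) -> 31. No state change.
Op 8: read(P3, v1) -> 37. No state change.
Op 9: write(P2, v2, 105). refcount(pp2)=4>1 -> COPY to pp6. 7 ppages; refcounts: pp0:3 pp1:2 pp2:3 pp3:1 pp4:1 pp5:1 pp6:1

yes yes yes yes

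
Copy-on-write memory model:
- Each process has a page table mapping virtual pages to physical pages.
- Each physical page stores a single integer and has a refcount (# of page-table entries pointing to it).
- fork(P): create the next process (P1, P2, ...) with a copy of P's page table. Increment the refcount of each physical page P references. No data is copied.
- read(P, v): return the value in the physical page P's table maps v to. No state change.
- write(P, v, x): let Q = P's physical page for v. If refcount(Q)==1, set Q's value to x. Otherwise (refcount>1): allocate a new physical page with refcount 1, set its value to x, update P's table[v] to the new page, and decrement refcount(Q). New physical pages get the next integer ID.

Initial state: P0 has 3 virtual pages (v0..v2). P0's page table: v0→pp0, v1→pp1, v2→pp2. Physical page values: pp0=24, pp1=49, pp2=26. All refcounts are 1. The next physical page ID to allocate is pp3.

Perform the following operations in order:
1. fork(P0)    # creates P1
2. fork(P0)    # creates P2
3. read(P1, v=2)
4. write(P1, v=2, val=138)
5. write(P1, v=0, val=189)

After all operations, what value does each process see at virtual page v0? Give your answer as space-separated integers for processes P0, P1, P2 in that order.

Op 1: fork(P0) -> P1. 3 ppages; refcounts: pp0:2 pp1:2 pp2:2
Op 2: fork(P0) -> P2. 3 ppages; refcounts: pp0:3 pp1:3 pp2:3
Op 3: read(P1, v2) -> 26. No state change.
Op 4: write(P1, v2, 138). refcount(pp2)=3>1 -> COPY to pp3. 4 ppages; refcounts: pp0:3 pp1:3 pp2:2 pp3:1
Op 5: write(P1, v0, 189). refcount(pp0)=3>1 -> COPY to pp4. 5 ppages; refcounts: pp0:2 pp1:3 pp2:2 pp3:1 pp4:1
P0: v0 -> pp0 = 24
P1: v0 -> pp4 = 189
P2: v0 -> pp0 = 24

Answer: 24 189 24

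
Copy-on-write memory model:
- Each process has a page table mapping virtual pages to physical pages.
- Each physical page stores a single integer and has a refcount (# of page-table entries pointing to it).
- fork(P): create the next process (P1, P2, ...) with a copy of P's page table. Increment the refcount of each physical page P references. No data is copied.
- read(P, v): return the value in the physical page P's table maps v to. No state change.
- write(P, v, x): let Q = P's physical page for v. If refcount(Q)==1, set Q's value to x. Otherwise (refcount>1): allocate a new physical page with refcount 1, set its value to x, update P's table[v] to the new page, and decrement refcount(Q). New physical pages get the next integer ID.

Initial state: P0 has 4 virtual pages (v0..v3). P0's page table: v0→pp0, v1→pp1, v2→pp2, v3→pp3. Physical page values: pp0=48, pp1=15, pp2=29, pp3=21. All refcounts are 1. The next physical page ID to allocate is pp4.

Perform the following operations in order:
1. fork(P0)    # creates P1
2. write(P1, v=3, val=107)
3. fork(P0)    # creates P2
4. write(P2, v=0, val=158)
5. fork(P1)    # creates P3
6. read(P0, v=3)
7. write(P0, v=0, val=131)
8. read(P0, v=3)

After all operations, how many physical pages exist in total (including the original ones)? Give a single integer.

Op 1: fork(P0) -> P1. 4 ppages; refcounts: pp0:2 pp1:2 pp2:2 pp3:2
Op 2: write(P1, v3, 107). refcount(pp3)=2>1 -> COPY to pp4. 5 ppages; refcounts: pp0:2 pp1:2 pp2:2 pp3:1 pp4:1
Op 3: fork(P0) -> P2. 5 ppages; refcounts: pp0:3 pp1:3 pp2:3 pp3:2 pp4:1
Op 4: write(P2, v0, 158). refcount(pp0)=3>1 -> COPY to pp5. 6 ppages; refcounts: pp0:2 pp1:3 pp2:3 pp3:2 pp4:1 pp5:1
Op 5: fork(P1) -> P3. 6 ppages; refcounts: pp0:3 pp1:4 pp2:4 pp3:2 pp4:2 pp5:1
Op 6: read(P0, v3) -> 21. No state change.
Op 7: write(P0, v0, 131). refcount(pp0)=3>1 -> COPY to pp6. 7 ppages; refcounts: pp0:2 pp1:4 pp2:4 pp3:2 pp4:2 pp5:1 pp6:1
Op 8: read(P0, v3) -> 21. No state change.

Answer: 7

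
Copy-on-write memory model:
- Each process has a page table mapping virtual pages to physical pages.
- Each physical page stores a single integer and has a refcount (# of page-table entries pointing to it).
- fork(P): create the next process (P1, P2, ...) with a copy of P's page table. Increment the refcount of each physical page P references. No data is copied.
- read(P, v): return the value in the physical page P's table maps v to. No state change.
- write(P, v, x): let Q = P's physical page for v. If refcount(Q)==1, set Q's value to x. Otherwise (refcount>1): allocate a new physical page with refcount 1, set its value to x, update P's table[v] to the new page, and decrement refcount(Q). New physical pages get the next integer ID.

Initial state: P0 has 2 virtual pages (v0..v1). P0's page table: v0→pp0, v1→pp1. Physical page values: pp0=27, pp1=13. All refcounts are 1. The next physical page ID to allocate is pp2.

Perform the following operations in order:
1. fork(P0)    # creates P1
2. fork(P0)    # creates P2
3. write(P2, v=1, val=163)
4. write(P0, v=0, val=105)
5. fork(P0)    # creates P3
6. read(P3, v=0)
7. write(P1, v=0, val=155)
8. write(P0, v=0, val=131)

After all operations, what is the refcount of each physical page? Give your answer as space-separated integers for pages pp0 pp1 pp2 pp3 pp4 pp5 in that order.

Op 1: fork(P0) -> P1. 2 ppages; refcounts: pp0:2 pp1:2
Op 2: fork(P0) -> P2. 2 ppages; refcounts: pp0:3 pp1:3
Op 3: write(P2, v1, 163). refcount(pp1)=3>1 -> COPY to pp2. 3 ppages; refcounts: pp0:3 pp1:2 pp2:1
Op 4: write(P0, v0, 105). refcount(pp0)=3>1 -> COPY to pp3. 4 ppages; refcounts: pp0:2 pp1:2 pp2:1 pp3:1
Op 5: fork(P0) -> P3. 4 ppages; refcounts: pp0:2 pp1:3 pp2:1 pp3:2
Op 6: read(P3, v0) -> 105. No state change.
Op 7: write(P1, v0, 155). refcount(pp0)=2>1 -> COPY to pp4. 5 ppages; refcounts: pp0:1 pp1:3 pp2:1 pp3:2 pp4:1
Op 8: write(P0, v0, 131). refcount(pp3)=2>1 -> COPY to pp5. 6 ppages; refcounts: pp0:1 pp1:3 pp2:1 pp3:1 pp4:1 pp5:1

Answer: 1 3 1 1 1 1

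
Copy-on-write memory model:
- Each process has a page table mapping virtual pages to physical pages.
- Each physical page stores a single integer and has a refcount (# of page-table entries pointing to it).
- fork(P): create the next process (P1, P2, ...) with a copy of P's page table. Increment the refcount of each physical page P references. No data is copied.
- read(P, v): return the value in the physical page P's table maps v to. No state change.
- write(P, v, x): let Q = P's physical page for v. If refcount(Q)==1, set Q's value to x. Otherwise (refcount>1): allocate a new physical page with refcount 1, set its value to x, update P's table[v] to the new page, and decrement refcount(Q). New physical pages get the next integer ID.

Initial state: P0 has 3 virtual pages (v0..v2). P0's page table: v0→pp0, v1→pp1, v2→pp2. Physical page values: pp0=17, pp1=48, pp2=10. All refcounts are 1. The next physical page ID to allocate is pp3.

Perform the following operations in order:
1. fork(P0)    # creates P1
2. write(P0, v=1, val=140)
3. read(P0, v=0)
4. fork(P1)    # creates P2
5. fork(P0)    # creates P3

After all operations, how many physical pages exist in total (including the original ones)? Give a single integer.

Op 1: fork(P0) -> P1. 3 ppages; refcounts: pp0:2 pp1:2 pp2:2
Op 2: write(P0, v1, 140). refcount(pp1)=2>1 -> COPY to pp3. 4 ppages; refcounts: pp0:2 pp1:1 pp2:2 pp3:1
Op 3: read(P0, v0) -> 17. No state change.
Op 4: fork(P1) -> P2. 4 ppages; refcounts: pp0:3 pp1:2 pp2:3 pp3:1
Op 5: fork(P0) -> P3. 4 ppages; refcounts: pp0:4 pp1:2 pp2:4 pp3:2

Answer: 4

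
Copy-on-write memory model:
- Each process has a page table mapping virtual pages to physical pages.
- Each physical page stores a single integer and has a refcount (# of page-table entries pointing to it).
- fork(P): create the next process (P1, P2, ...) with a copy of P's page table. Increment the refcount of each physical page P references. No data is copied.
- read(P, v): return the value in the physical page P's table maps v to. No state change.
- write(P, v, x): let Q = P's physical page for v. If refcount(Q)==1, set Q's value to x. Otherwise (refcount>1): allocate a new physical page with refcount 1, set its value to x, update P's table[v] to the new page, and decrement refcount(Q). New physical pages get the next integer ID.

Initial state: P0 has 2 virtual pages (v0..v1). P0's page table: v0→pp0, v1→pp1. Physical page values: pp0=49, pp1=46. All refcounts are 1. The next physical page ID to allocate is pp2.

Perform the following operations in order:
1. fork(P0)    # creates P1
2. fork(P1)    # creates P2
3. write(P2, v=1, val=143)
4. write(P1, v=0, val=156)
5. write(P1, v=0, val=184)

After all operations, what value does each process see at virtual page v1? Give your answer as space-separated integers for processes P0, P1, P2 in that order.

Answer: 46 46 143

Derivation:
Op 1: fork(P0) -> P1. 2 ppages; refcounts: pp0:2 pp1:2
Op 2: fork(P1) -> P2. 2 ppages; refcounts: pp0:3 pp1:3
Op 3: write(P2, v1, 143). refcount(pp1)=3>1 -> COPY to pp2. 3 ppages; refcounts: pp0:3 pp1:2 pp2:1
Op 4: write(P1, v0, 156). refcount(pp0)=3>1 -> COPY to pp3. 4 ppages; refcounts: pp0:2 pp1:2 pp2:1 pp3:1
Op 5: write(P1, v0, 184). refcount(pp3)=1 -> write in place. 4 ppages; refcounts: pp0:2 pp1:2 pp2:1 pp3:1
P0: v1 -> pp1 = 46
P1: v1 -> pp1 = 46
P2: v1 -> pp2 = 143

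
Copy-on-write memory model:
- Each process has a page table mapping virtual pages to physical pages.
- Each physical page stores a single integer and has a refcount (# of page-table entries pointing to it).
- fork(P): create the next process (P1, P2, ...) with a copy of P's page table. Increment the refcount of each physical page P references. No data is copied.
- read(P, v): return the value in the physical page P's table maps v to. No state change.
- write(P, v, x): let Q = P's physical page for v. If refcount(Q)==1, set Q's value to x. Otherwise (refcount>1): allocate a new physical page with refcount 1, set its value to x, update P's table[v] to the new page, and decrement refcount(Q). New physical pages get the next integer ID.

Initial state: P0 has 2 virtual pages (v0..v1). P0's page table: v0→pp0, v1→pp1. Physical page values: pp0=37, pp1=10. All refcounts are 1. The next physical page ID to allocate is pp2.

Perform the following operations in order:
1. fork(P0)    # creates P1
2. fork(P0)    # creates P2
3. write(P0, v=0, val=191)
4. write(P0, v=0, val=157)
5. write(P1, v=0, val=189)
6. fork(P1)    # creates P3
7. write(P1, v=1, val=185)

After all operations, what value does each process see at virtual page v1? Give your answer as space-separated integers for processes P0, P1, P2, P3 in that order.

Answer: 10 185 10 10

Derivation:
Op 1: fork(P0) -> P1. 2 ppages; refcounts: pp0:2 pp1:2
Op 2: fork(P0) -> P2. 2 ppages; refcounts: pp0:3 pp1:3
Op 3: write(P0, v0, 191). refcount(pp0)=3>1 -> COPY to pp2. 3 ppages; refcounts: pp0:2 pp1:3 pp2:1
Op 4: write(P0, v0, 157). refcount(pp2)=1 -> write in place. 3 ppages; refcounts: pp0:2 pp1:3 pp2:1
Op 5: write(P1, v0, 189). refcount(pp0)=2>1 -> COPY to pp3. 4 ppages; refcounts: pp0:1 pp1:3 pp2:1 pp3:1
Op 6: fork(P1) -> P3. 4 ppages; refcounts: pp0:1 pp1:4 pp2:1 pp3:2
Op 7: write(P1, v1, 185). refcount(pp1)=4>1 -> COPY to pp4. 5 ppages; refcounts: pp0:1 pp1:3 pp2:1 pp3:2 pp4:1
P0: v1 -> pp1 = 10
P1: v1 -> pp4 = 185
P2: v1 -> pp1 = 10
P3: v1 -> pp1 = 10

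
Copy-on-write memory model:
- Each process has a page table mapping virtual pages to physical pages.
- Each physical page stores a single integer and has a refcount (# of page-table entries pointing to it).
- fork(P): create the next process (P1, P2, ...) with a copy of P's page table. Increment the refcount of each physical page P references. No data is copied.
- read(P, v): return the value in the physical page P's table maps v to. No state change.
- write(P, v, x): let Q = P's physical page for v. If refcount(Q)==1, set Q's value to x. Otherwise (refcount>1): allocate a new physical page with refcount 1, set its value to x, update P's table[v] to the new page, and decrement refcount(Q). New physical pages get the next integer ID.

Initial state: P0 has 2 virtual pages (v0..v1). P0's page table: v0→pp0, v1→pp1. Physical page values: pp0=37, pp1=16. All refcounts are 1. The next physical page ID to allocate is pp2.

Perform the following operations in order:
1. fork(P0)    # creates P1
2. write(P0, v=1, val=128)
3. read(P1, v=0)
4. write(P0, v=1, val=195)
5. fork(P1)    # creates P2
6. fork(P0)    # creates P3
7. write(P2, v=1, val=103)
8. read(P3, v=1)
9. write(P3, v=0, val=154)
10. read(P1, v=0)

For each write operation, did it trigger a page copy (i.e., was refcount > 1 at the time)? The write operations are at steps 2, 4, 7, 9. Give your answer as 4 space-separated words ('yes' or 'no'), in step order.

Op 1: fork(P0) -> P1. 2 ppages; refcounts: pp0:2 pp1:2
Op 2: write(P0, v1, 128). refcount(pp1)=2>1 -> COPY to pp2. 3 ppages; refcounts: pp0:2 pp1:1 pp2:1
Op 3: read(P1, v0) -> 37. No state change.
Op 4: write(P0, v1, 195). refcount(pp2)=1 -> write in place. 3 ppages; refcounts: pp0:2 pp1:1 pp2:1
Op 5: fork(P1) -> P2. 3 ppages; refcounts: pp0:3 pp1:2 pp2:1
Op 6: fork(P0) -> P3. 3 ppages; refcounts: pp0:4 pp1:2 pp2:2
Op 7: write(P2, v1, 103). refcount(pp1)=2>1 -> COPY to pp3. 4 ppages; refcounts: pp0:4 pp1:1 pp2:2 pp3:1
Op 8: read(P3, v1) -> 195. No state change.
Op 9: write(P3, v0, 154). refcount(pp0)=4>1 -> COPY to pp4. 5 ppages; refcounts: pp0:3 pp1:1 pp2:2 pp3:1 pp4:1
Op 10: read(P1, v0) -> 37. No state change.

yes no yes yes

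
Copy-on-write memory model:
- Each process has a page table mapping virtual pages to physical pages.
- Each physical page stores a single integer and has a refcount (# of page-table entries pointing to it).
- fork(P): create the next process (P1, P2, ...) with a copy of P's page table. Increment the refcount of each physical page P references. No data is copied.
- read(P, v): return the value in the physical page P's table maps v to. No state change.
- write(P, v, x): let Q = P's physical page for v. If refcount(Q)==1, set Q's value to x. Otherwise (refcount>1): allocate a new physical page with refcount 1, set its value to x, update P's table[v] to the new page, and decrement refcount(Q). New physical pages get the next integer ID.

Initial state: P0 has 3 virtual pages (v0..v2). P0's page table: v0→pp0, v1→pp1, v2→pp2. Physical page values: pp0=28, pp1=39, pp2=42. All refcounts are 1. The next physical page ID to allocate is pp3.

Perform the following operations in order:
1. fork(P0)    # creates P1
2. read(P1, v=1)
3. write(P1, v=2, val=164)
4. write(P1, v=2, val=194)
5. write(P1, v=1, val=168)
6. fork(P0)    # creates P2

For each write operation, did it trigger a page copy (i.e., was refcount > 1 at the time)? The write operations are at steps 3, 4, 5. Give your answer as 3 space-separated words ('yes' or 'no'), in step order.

Op 1: fork(P0) -> P1. 3 ppages; refcounts: pp0:2 pp1:2 pp2:2
Op 2: read(P1, v1) -> 39. No state change.
Op 3: write(P1, v2, 164). refcount(pp2)=2>1 -> COPY to pp3. 4 ppages; refcounts: pp0:2 pp1:2 pp2:1 pp3:1
Op 4: write(P1, v2, 194). refcount(pp3)=1 -> write in place. 4 ppages; refcounts: pp0:2 pp1:2 pp2:1 pp3:1
Op 5: write(P1, v1, 168). refcount(pp1)=2>1 -> COPY to pp4. 5 ppages; refcounts: pp0:2 pp1:1 pp2:1 pp3:1 pp4:1
Op 6: fork(P0) -> P2. 5 ppages; refcounts: pp0:3 pp1:2 pp2:2 pp3:1 pp4:1

yes no yes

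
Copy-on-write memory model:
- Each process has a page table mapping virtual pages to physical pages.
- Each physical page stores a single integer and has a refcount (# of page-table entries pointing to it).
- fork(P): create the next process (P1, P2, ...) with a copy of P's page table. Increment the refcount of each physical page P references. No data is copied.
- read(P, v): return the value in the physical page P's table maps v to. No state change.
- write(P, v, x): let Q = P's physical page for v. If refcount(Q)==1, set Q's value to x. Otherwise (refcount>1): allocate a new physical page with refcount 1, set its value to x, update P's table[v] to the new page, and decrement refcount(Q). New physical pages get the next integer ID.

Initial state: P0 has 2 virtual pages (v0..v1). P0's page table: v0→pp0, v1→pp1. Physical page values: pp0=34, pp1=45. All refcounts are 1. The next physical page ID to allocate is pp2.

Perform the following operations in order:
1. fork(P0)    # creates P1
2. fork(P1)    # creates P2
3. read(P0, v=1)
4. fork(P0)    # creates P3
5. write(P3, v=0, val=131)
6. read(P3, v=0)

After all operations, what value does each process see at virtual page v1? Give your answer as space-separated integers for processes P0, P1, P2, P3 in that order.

Answer: 45 45 45 45

Derivation:
Op 1: fork(P0) -> P1. 2 ppages; refcounts: pp0:2 pp1:2
Op 2: fork(P1) -> P2. 2 ppages; refcounts: pp0:3 pp1:3
Op 3: read(P0, v1) -> 45. No state change.
Op 4: fork(P0) -> P3. 2 ppages; refcounts: pp0:4 pp1:4
Op 5: write(P3, v0, 131). refcount(pp0)=4>1 -> COPY to pp2. 3 ppages; refcounts: pp0:3 pp1:4 pp2:1
Op 6: read(P3, v0) -> 131. No state change.
P0: v1 -> pp1 = 45
P1: v1 -> pp1 = 45
P2: v1 -> pp1 = 45
P3: v1 -> pp1 = 45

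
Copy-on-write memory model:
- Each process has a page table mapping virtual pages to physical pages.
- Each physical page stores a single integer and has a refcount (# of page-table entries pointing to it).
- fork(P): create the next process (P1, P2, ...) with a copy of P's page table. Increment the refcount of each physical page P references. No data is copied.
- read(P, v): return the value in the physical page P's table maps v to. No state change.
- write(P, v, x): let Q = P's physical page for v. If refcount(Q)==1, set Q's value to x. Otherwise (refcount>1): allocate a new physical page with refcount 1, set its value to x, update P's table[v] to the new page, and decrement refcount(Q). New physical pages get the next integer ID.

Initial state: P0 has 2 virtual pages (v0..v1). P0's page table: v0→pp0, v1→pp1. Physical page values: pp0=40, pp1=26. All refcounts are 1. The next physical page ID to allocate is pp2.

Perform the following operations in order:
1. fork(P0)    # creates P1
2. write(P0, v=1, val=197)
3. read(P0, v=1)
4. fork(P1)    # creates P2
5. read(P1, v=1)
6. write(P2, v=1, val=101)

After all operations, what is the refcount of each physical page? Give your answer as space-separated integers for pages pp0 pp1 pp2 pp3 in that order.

Op 1: fork(P0) -> P1. 2 ppages; refcounts: pp0:2 pp1:2
Op 2: write(P0, v1, 197). refcount(pp1)=2>1 -> COPY to pp2. 3 ppages; refcounts: pp0:2 pp1:1 pp2:1
Op 3: read(P0, v1) -> 197. No state change.
Op 4: fork(P1) -> P2. 3 ppages; refcounts: pp0:3 pp1:2 pp2:1
Op 5: read(P1, v1) -> 26. No state change.
Op 6: write(P2, v1, 101). refcount(pp1)=2>1 -> COPY to pp3. 4 ppages; refcounts: pp0:3 pp1:1 pp2:1 pp3:1

Answer: 3 1 1 1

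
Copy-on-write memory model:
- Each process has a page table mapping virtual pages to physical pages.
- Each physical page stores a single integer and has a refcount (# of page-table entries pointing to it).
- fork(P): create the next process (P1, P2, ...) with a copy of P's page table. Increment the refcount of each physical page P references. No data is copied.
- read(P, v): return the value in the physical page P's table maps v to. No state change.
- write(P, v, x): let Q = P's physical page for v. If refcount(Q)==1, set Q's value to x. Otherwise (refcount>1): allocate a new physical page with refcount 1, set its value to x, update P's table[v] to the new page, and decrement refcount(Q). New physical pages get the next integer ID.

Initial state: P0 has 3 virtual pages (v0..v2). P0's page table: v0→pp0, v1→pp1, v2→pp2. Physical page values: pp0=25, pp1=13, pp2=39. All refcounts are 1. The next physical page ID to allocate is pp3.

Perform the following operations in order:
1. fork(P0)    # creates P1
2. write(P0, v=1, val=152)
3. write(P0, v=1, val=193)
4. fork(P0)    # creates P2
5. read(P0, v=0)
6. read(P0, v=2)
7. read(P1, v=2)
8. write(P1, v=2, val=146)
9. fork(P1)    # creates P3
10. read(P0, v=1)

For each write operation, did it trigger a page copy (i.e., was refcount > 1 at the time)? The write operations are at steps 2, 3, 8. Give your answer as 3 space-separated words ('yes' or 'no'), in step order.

Op 1: fork(P0) -> P1. 3 ppages; refcounts: pp0:2 pp1:2 pp2:2
Op 2: write(P0, v1, 152). refcount(pp1)=2>1 -> COPY to pp3. 4 ppages; refcounts: pp0:2 pp1:1 pp2:2 pp3:1
Op 3: write(P0, v1, 193). refcount(pp3)=1 -> write in place. 4 ppages; refcounts: pp0:2 pp1:1 pp2:2 pp3:1
Op 4: fork(P0) -> P2. 4 ppages; refcounts: pp0:3 pp1:1 pp2:3 pp3:2
Op 5: read(P0, v0) -> 25. No state change.
Op 6: read(P0, v2) -> 39. No state change.
Op 7: read(P1, v2) -> 39. No state change.
Op 8: write(P1, v2, 146). refcount(pp2)=3>1 -> COPY to pp4. 5 ppages; refcounts: pp0:3 pp1:1 pp2:2 pp3:2 pp4:1
Op 9: fork(P1) -> P3. 5 ppages; refcounts: pp0:4 pp1:2 pp2:2 pp3:2 pp4:2
Op 10: read(P0, v1) -> 193. No state change.

yes no yes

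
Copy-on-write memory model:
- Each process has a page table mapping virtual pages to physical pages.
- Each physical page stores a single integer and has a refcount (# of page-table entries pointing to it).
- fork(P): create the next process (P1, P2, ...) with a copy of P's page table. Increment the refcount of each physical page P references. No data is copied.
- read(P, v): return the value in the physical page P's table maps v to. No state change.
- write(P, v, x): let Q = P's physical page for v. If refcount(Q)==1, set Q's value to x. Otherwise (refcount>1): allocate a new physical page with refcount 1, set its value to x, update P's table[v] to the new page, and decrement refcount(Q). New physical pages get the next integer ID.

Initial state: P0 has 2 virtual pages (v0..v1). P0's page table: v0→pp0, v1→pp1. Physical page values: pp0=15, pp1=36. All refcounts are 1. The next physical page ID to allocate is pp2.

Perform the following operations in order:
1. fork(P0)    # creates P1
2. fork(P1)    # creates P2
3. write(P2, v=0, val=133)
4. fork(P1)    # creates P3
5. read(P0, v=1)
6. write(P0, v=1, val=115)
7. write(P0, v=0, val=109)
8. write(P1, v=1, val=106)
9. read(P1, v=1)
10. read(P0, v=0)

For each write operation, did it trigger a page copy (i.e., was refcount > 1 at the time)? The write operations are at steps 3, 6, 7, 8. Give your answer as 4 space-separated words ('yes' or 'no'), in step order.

Op 1: fork(P0) -> P1. 2 ppages; refcounts: pp0:2 pp1:2
Op 2: fork(P1) -> P2. 2 ppages; refcounts: pp0:3 pp1:3
Op 3: write(P2, v0, 133). refcount(pp0)=3>1 -> COPY to pp2. 3 ppages; refcounts: pp0:2 pp1:3 pp2:1
Op 4: fork(P1) -> P3. 3 ppages; refcounts: pp0:3 pp1:4 pp2:1
Op 5: read(P0, v1) -> 36. No state change.
Op 6: write(P0, v1, 115). refcount(pp1)=4>1 -> COPY to pp3. 4 ppages; refcounts: pp0:3 pp1:3 pp2:1 pp3:1
Op 7: write(P0, v0, 109). refcount(pp0)=3>1 -> COPY to pp4. 5 ppages; refcounts: pp0:2 pp1:3 pp2:1 pp3:1 pp4:1
Op 8: write(P1, v1, 106). refcount(pp1)=3>1 -> COPY to pp5. 6 ppages; refcounts: pp0:2 pp1:2 pp2:1 pp3:1 pp4:1 pp5:1
Op 9: read(P1, v1) -> 106. No state change.
Op 10: read(P0, v0) -> 109. No state change.

yes yes yes yes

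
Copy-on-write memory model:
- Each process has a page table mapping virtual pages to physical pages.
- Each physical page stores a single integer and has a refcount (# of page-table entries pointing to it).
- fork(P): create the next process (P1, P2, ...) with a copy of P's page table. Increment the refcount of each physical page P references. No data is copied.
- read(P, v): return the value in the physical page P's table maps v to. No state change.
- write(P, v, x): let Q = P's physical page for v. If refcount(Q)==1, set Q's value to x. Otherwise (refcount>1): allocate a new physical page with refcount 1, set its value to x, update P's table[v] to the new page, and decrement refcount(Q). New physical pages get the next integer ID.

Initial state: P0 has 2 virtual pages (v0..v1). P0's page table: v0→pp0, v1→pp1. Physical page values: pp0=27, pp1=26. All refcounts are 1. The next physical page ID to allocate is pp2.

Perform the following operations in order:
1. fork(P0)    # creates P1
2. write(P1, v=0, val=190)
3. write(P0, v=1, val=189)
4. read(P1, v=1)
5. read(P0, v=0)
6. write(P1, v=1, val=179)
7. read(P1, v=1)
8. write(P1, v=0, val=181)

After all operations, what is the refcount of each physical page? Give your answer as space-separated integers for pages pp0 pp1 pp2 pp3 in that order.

Answer: 1 1 1 1

Derivation:
Op 1: fork(P0) -> P1. 2 ppages; refcounts: pp0:2 pp1:2
Op 2: write(P1, v0, 190). refcount(pp0)=2>1 -> COPY to pp2. 3 ppages; refcounts: pp0:1 pp1:2 pp2:1
Op 3: write(P0, v1, 189). refcount(pp1)=2>1 -> COPY to pp3. 4 ppages; refcounts: pp0:1 pp1:1 pp2:1 pp3:1
Op 4: read(P1, v1) -> 26. No state change.
Op 5: read(P0, v0) -> 27. No state change.
Op 6: write(P1, v1, 179). refcount(pp1)=1 -> write in place. 4 ppages; refcounts: pp0:1 pp1:1 pp2:1 pp3:1
Op 7: read(P1, v1) -> 179. No state change.
Op 8: write(P1, v0, 181). refcount(pp2)=1 -> write in place. 4 ppages; refcounts: pp0:1 pp1:1 pp2:1 pp3:1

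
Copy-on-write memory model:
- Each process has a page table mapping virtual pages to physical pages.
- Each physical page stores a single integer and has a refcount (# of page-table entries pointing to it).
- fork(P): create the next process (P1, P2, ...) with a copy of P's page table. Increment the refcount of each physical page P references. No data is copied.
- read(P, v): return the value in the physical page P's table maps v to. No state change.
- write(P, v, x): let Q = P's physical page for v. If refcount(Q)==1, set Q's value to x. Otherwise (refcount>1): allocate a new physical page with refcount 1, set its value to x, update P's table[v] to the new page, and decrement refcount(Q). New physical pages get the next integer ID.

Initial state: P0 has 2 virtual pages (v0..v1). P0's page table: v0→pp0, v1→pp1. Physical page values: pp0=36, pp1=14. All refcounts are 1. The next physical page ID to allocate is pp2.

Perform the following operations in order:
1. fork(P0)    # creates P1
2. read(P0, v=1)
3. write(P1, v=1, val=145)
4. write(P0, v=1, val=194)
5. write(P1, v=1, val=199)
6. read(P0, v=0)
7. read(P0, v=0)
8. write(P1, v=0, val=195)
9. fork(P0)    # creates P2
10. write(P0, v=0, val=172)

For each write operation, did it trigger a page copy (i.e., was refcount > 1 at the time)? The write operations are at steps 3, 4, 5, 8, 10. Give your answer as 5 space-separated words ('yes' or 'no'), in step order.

Op 1: fork(P0) -> P1. 2 ppages; refcounts: pp0:2 pp1:2
Op 2: read(P0, v1) -> 14. No state change.
Op 3: write(P1, v1, 145). refcount(pp1)=2>1 -> COPY to pp2. 3 ppages; refcounts: pp0:2 pp1:1 pp2:1
Op 4: write(P0, v1, 194). refcount(pp1)=1 -> write in place. 3 ppages; refcounts: pp0:2 pp1:1 pp2:1
Op 5: write(P1, v1, 199). refcount(pp2)=1 -> write in place. 3 ppages; refcounts: pp0:2 pp1:1 pp2:1
Op 6: read(P0, v0) -> 36. No state change.
Op 7: read(P0, v0) -> 36. No state change.
Op 8: write(P1, v0, 195). refcount(pp0)=2>1 -> COPY to pp3. 4 ppages; refcounts: pp0:1 pp1:1 pp2:1 pp3:1
Op 9: fork(P0) -> P2. 4 ppages; refcounts: pp0:2 pp1:2 pp2:1 pp3:1
Op 10: write(P0, v0, 172). refcount(pp0)=2>1 -> COPY to pp4. 5 ppages; refcounts: pp0:1 pp1:2 pp2:1 pp3:1 pp4:1

yes no no yes yes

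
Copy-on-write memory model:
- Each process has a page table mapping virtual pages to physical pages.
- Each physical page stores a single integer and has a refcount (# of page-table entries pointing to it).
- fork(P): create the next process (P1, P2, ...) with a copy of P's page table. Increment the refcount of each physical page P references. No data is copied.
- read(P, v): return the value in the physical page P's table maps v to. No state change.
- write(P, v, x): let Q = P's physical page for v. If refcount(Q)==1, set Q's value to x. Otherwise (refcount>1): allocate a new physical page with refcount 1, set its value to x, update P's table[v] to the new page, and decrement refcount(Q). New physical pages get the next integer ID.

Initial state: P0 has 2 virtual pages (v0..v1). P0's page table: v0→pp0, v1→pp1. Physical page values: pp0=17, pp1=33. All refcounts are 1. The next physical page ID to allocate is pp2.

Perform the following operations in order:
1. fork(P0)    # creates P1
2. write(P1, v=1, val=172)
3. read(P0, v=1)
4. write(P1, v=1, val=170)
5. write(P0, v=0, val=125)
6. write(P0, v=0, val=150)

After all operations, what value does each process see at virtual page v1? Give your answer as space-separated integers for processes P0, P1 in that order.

Op 1: fork(P0) -> P1. 2 ppages; refcounts: pp0:2 pp1:2
Op 2: write(P1, v1, 172). refcount(pp1)=2>1 -> COPY to pp2. 3 ppages; refcounts: pp0:2 pp1:1 pp2:1
Op 3: read(P0, v1) -> 33. No state change.
Op 4: write(P1, v1, 170). refcount(pp2)=1 -> write in place. 3 ppages; refcounts: pp0:2 pp1:1 pp2:1
Op 5: write(P0, v0, 125). refcount(pp0)=2>1 -> COPY to pp3. 4 ppages; refcounts: pp0:1 pp1:1 pp2:1 pp3:1
Op 6: write(P0, v0, 150). refcount(pp3)=1 -> write in place. 4 ppages; refcounts: pp0:1 pp1:1 pp2:1 pp3:1
P0: v1 -> pp1 = 33
P1: v1 -> pp2 = 170

Answer: 33 170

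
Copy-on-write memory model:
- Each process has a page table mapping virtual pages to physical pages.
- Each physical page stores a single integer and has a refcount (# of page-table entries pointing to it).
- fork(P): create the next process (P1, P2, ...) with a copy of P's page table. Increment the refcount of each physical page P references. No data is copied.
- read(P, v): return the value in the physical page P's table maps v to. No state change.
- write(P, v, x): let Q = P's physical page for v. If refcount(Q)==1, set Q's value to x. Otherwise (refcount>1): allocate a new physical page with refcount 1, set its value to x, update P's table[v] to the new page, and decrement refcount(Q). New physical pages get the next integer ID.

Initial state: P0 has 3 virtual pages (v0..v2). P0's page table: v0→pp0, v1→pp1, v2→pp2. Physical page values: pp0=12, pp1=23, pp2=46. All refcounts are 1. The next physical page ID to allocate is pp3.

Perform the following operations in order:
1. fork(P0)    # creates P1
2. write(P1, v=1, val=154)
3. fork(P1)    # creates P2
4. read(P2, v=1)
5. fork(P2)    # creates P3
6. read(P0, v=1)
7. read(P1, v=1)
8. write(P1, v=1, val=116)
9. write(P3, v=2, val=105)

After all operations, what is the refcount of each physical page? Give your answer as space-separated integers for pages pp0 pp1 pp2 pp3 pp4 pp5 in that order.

Answer: 4 1 3 2 1 1

Derivation:
Op 1: fork(P0) -> P1. 3 ppages; refcounts: pp0:2 pp1:2 pp2:2
Op 2: write(P1, v1, 154). refcount(pp1)=2>1 -> COPY to pp3. 4 ppages; refcounts: pp0:2 pp1:1 pp2:2 pp3:1
Op 3: fork(P1) -> P2. 4 ppages; refcounts: pp0:3 pp1:1 pp2:3 pp3:2
Op 4: read(P2, v1) -> 154. No state change.
Op 5: fork(P2) -> P3. 4 ppages; refcounts: pp0:4 pp1:1 pp2:4 pp3:3
Op 6: read(P0, v1) -> 23. No state change.
Op 7: read(P1, v1) -> 154. No state change.
Op 8: write(P1, v1, 116). refcount(pp3)=3>1 -> COPY to pp4. 5 ppages; refcounts: pp0:4 pp1:1 pp2:4 pp3:2 pp4:1
Op 9: write(P3, v2, 105). refcount(pp2)=4>1 -> COPY to pp5. 6 ppages; refcounts: pp0:4 pp1:1 pp2:3 pp3:2 pp4:1 pp5:1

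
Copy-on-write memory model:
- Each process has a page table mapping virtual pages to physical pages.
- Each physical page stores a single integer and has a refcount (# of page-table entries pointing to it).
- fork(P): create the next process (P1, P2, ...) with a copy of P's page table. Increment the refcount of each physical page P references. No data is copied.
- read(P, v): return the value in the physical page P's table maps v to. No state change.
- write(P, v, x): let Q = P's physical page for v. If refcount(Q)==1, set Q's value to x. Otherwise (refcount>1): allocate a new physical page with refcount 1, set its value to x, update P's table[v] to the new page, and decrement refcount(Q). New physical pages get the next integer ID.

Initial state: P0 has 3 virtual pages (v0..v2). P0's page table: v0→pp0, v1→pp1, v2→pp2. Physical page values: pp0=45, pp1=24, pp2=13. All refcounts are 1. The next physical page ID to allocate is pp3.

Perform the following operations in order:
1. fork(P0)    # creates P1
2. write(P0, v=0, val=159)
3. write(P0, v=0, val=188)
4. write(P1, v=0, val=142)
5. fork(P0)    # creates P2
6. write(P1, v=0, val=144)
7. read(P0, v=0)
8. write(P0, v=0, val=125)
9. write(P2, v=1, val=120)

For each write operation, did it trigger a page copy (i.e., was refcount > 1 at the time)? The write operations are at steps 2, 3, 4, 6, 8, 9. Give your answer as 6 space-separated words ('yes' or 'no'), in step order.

Op 1: fork(P0) -> P1. 3 ppages; refcounts: pp0:2 pp1:2 pp2:2
Op 2: write(P0, v0, 159). refcount(pp0)=2>1 -> COPY to pp3. 4 ppages; refcounts: pp0:1 pp1:2 pp2:2 pp3:1
Op 3: write(P0, v0, 188). refcount(pp3)=1 -> write in place. 4 ppages; refcounts: pp0:1 pp1:2 pp2:2 pp3:1
Op 4: write(P1, v0, 142). refcount(pp0)=1 -> write in place. 4 ppages; refcounts: pp0:1 pp1:2 pp2:2 pp3:1
Op 5: fork(P0) -> P2. 4 ppages; refcounts: pp0:1 pp1:3 pp2:3 pp3:2
Op 6: write(P1, v0, 144). refcount(pp0)=1 -> write in place. 4 ppages; refcounts: pp0:1 pp1:3 pp2:3 pp3:2
Op 7: read(P0, v0) -> 188. No state change.
Op 8: write(P0, v0, 125). refcount(pp3)=2>1 -> COPY to pp4. 5 ppages; refcounts: pp0:1 pp1:3 pp2:3 pp3:1 pp4:1
Op 9: write(P2, v1, 120). refcount(pp1)=3>1 -> COPY to pp5. 6 ppages; refcounts: pp0:1 pp1:2 pp2:3 pp3:1 pp4:1 pp5:1

yes no no no yes yes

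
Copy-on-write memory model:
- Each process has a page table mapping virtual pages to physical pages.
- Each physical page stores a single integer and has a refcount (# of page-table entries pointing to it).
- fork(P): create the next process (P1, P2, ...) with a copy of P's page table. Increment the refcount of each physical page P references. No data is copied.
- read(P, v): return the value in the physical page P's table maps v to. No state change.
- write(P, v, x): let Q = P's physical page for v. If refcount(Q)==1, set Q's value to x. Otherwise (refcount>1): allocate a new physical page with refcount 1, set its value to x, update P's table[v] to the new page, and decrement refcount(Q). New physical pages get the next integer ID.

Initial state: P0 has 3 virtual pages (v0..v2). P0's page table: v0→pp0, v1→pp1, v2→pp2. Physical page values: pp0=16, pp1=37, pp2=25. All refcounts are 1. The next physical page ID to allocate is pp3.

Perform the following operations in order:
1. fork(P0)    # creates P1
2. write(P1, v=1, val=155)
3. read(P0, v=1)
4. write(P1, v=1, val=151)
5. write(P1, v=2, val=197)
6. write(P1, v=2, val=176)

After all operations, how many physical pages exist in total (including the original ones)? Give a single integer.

Answer: 5

Derivation:
Op 1: fork(P0) -> P1. 3 ppages; refcounts: pp0:2 pp1:2 pp2:2
Op 2: write(P1, v1, 155). refcount(pp1)=2>1 -> COPY to pp3. 4 ppages; refcounts: pp0:2 pp1:1 pp2:2 pp3:1
Op 3: read(P0, v1) -> 37. No state change.
Op 4: write(P1, v1, 151). refcount(pp3)=1 -> write in place. 4 ppages; refcounts: pp0:2 pp1:1 pp2:2 pp3:1
Op 5: write(P1, v2, 197). refcount(pp2)=2>1 -> COPY to pp4. 5 ppages; refcounts: pp0:2 pp1:1 pp2:1 pp3:1 pp4:1
Op 6: write(P1, v2, 176). refcount(pp4)=1 -> write in place. 5 ppages; refcounts: pp0:2 pp1:1 pp2:1 pp3:1 pp4:1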